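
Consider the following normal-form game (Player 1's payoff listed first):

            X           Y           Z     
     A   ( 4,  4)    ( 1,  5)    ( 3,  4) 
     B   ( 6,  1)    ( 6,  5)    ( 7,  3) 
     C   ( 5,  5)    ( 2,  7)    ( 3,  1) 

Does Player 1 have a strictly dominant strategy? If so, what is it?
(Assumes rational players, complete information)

Yes, Player 1's strictly dominant strategy is B

Work:
A strategy strictly dominates another if it gives a strictly higher payoff against every opponent action. Compare each pair of P1's strategies column-by-column:
  A vs B: [4 vs 6, 1 vs 6, 3 vs 7] → A does not strictly dominate B (column X: 4 ≤ 6)
  A vs C: [4 vs 5, 1 vs 2, 3 vs 3] → A does not strictly dominate C (column X: 4 ≤ 5)
  B vs A: [6 vs 4, 6 vs 1, 7 vs 3] → B strictly dominates A
  B vs C: [6 vs 5, 6 vs 2, 7 vs 3] → B strictly dominates C
  C vs A: [5 vs 4, 2 vs 1, 3 vs 3] → C does not strictly dominate A (column Z: 3 ≤ 3)
  C vs B: [5 vs 6, 2 vs 6, 3 vs 7] → C does not strictly dominate B (column X: 5 ≤ 6)
B strictly dominates every other strategy → strictly dominant.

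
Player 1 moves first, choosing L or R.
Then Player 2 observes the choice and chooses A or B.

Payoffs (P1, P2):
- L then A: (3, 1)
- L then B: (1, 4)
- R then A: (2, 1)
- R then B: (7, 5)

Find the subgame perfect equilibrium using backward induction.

P1 plays R, P2 plays B after L and B after R; Payoff (7, 5)

Work:
Backward induction:
After L: P2 chooses B → P1 gets 1
After R: P2 chooses B → P1 gets 7
P1 chooses R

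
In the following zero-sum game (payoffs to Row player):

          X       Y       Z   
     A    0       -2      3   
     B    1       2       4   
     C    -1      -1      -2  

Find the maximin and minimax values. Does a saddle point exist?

Maximin = 1, Minimax = 1, Saddle: True

Work:
Row minimums: [-2, 1, -2] → maximin = 1
Column maximums: [1, 2, 4] → minimax = 1
Saddle point exists! Game value = 1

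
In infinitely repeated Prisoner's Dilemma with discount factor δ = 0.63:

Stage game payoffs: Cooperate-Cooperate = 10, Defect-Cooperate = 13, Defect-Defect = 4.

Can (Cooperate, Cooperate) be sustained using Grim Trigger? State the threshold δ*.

δ* = 0.3333; since δ = 0.63 ≥ 0.3333, cooperation can be sustained

Work:
For Grim Trigger:
Cooperate forever: 10/(1-δ)
Defect then punished: 13 + 4·δ/(1-δ)
Need: 10/(1-δ) ≥ 13 + 4·δ/(1-δ)
Solving: δ ≥ (T-R)/(T-P) = (13-10)/(13-4) = 0.3333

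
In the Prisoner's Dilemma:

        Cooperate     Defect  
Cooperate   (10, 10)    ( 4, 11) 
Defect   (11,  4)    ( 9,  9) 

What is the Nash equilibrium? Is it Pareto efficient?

(Defect, Defect) is NE; not Pareto efficient

Work:
Defect dominates Cooperate for both players:
If P2 cooperates: Defect (11) > Cooperate (10)
If P2 defects: Defect (9) > Cooperate (4)
NE: (Defect, Defect) with payoff (9, 9)
But (Cooperate, Cooperate) = (10, 10) Pareto dominates (9, 9)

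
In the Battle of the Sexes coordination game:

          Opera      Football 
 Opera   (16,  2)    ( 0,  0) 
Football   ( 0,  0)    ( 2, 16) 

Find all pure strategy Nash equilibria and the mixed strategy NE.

Pure NE: (Opera, Opera) and (Football, Football); Mixed NE: p = 0.8889, q = 0.1111

Work:
Check pure NE:
(Opera, Opera): (16, 2) - no unilateral deviation beneficial
(Football, Football): (2, 16) - no unilateral deviation beneficial
Mixed NE: P1 plays Opera with p = 0.8889, P2 plays Opera with q = 0.1111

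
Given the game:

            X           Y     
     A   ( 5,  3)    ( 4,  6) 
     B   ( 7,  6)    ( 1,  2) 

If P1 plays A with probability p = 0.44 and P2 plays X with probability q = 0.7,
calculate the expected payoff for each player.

E[P1] = 4.98, E[P2] = 4.404

Work:
E[P1] = p·q·π₁(A,X) + p·(1-q)·π₁(A,Y) + (1-p)·q·π₁(B,X) + (1-p)·(1-q)·π₁(B,Y)
= 0.44·0.7·5 + 0.44·0.3·4 + 0.56·0.7·7 + 0.56·0.3·1
= 4.98

E[P2] = 4.404 (similar calculation)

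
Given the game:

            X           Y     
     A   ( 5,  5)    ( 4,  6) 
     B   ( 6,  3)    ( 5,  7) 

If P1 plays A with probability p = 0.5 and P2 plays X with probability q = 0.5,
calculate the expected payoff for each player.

E[P1] = 5.0, E[P2] = 5.25

Work:
E[P1] = p·q·π₁(A,X) + p·(1-q)·π₁(A,Y) + (1-p)·q·π₁(B,X) + (1-p)·(1-q)·π₁(B,Y)
= 0.5·0.5·5 + 0.5·0.5·4 + 0.5·0.5·6 + 0.5·0.5·5
= 5.0

E[P2] = 5.25 (similar calculation)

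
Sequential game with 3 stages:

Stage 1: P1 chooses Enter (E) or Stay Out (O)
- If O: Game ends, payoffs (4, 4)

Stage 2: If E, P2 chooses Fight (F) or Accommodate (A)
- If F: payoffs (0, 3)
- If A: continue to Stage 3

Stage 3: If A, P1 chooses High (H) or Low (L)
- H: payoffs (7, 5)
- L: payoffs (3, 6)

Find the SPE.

SPE: (E, A, H); Outcome (7, 5)

Work:
Stage 3: P1 chooses H (7 vs 3)
Stage 2: P2: F->3, A->5 (anticipating H). Choose A
Stage 1: P1: O->4, E->7 (anticipating A, H). Choose E
SPE path: E -> A -> H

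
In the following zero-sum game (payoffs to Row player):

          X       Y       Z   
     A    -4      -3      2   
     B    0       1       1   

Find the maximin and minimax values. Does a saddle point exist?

Maximin = 0, Minimax = 0, Saddle: True

Work:
Row minimums: [-4, 0] → maximin = 0
Column maximums: [0, 1, 2] → minimax = 0
Saddle point exists! Game value = 0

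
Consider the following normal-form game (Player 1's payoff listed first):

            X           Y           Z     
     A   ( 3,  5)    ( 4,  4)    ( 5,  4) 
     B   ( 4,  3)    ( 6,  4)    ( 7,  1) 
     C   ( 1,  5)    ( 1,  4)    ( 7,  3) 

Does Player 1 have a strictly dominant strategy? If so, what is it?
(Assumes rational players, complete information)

No strictly dominant strategy exists for Player 1

Work:
A strategy strictly dominates another if it gives a strictly higher payoff against every opponent action. Compare each pair of P1's strategies column-by-column:
  A vs B: [3 vs 4, 4 vs 6, 5 vs 7] → A does not strictly dominate B (column X: 3 ≤ 4)
  A vs C: [3 vs 1, 4 vs 1, 5 vs 7] → A does not strictly dominate C (column Z: 5 ≤ 7)
  B vs A: [4 vs 3, 6 vs 4, 7 vs 5] → B strictly dominates A
  B vs C: [4 vs 1, 6 vs 1, 7 vs 7] → B does not strictly dominate C (column Z: 7 ≤ 7)
  C vs A: [1 vs 3, 1 vs 4, 7 vs 5] → C does not strictly dominate A (column X: 1 ≤ 3)
  C vs B: [1 vs 4, 1 vs 6, 7 vs 7] → C does not strictly dominate B (column X: 1 ≤ 4)
No single strategy strictly dominates all others → no strictly dominant strategy.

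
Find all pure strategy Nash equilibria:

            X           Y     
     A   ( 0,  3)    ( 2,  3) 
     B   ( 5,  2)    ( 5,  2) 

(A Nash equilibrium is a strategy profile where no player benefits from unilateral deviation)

Nash equilibrium: (B, X), (B, Y)

Work:
Best responses:
  P1 vs X: payoffs [0, 5] → best response B (payoff 5)
  P1 vs Y: payoffs [2, 5] → best response B (payoff 5)
  P2 vs A: payoffs [3, 3] → best response X/Y (payoff 3)
  P2 vs B: payoffs [2, 2] → best response X/Y (payoff 2)
Mutual best responses: (B,X), (B,Y) → Nash equilibria.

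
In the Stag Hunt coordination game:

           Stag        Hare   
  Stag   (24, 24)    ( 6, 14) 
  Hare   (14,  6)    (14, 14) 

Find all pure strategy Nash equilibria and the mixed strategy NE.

Pure NE: (Stag, Stag) and (Hare, Hare); Mixed NE: p = 0.4444, q = 0.4444

Work:
Check pure NE:
(Stag, Stag): (24, 24) - no unilateral deviation beneficial
(Hare, Hare): (14, 14) - no unilateral deviation beneficial
Mixed NE: P1 plays Stag with p = 0.4444, P2 plays Stag with q = 0.4444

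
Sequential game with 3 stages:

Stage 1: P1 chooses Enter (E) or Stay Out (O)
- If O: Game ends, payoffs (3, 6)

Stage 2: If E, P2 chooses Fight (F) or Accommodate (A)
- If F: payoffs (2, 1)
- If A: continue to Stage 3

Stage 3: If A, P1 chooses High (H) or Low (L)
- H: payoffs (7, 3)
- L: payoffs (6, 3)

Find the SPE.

SPE: (E, A, H); Outcome (7, 3)

Work:
Stage 3: P1 chooses H (7 vs 6)
Stage 2: P2: F->1, A->3 (anticipating H). Choose A
Stage 1: P1: O->3, E->7 (anticipating A, H). Choose E
SPE path: E -> A -> H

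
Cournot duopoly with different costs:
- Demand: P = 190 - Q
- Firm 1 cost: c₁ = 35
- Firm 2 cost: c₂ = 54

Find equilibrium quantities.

q₁* = 58.0, q₂* = 39.0

Work:
Reaction: q₁ = (190 - 35 - q₂)/2
Reaction: q₂ = (190 - 54 - q₁)/2
Solve simultaneously:
q₁* = (190 - 2×35 + 54)/3 = 58.0
q₂* = (190 - 2×54 + 35)/3 = 39.0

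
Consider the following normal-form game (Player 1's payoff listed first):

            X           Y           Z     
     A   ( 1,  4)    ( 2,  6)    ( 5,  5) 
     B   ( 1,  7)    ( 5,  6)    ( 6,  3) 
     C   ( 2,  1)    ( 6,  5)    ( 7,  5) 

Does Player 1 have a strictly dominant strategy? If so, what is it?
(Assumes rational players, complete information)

Yes, Player 1's strictly dominant strategy is C

Work:
A strategy strictly dominates another if it gives a strictly higher payoff against every opponent action. Compare each pair of P1's strategies column-by-column:
  A vs B: [1 vs 1, 2 vs 5, 5 vs 6] → A does not strictly dominate B (column X: 1 ≤ 1)
  A vs C: [1 vs 2, 2 vs 6, 5 vs 7] → A does not strictly dominate C (column X: 1 ≤ 2)
  B vs A: [1 vs 1, 5 vs 2, 6 vs 5] → B does not strictly dominate A (column X: 1 ≤ 1)
  B vs C: [1 vs 2, 5 vs 6, 6 vs 7] → B does not strictly dominate C (column X: 1 ≤ 2)
  C vs A: [2 vs 1, 6 vs 2, 7 vs 5] → C strictly dominates A
  C vs B: [2 vs 1, 6 vs 5, 7 vs 6] → C strictly dominates B
C strictly dominates every other strategy → strictly dominant.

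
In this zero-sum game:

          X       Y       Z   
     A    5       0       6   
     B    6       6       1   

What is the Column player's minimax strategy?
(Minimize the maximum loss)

Column should play X or Y or Z (all achieve the minimum), value = 6

Work:
Column player minimizes Row's maximum payoff:
Column X: max payoff to Row = 6
Column Y: max payoff to Row = 6
Column Z: max payoff to Row = 6
Minimum is 6, achieved by columns X, Y, Z (tied).
Each of X or Y or Z is a minimax strategy.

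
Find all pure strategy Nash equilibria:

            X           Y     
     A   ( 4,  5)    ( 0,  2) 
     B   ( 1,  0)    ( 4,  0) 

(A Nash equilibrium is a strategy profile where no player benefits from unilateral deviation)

Nash equilibrium: (A, X), (B, Y)

Work:
Best responses:
  P1 vs X: payoffs [4, 1] → best response A (payoff 4)
  P1 vs Y: payoffs [0, 4] → best response B (payoff 4)
  P2 vs A: payoffs [5, 2] → best response X (payoff 5)
  P2 vs B: payoffs [0, 0] → best response X/Y (payoff 0)
Mutual best responses: (A,X), (B,Y) → Nash equilibria.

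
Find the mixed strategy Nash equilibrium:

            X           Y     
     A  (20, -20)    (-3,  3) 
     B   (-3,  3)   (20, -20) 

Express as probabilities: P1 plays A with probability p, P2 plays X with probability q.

p = 0.5, q = 0.5

Work:
Find probabilities that make opponent indifferent:
P2 chooses q to make P1 indifferent between A and B
P1 chooses p to make P2 indifferent between X and Y
Mixed NE: P1 plays (A: 0.5, B: 0.5), P2 plays (X: 0.5, Y: 0.5)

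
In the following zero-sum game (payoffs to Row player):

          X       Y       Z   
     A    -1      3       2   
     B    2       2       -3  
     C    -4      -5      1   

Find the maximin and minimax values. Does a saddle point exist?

Maximin = -1, Minimax = 2, Saddle: False

Work:
Row minimums: [-1, -3, -5] → maximin = -1
Column maximums: [2, 3, 2] → minimax = 2
No saddle point (maximin ≠ minimax). Mixed strategy needed.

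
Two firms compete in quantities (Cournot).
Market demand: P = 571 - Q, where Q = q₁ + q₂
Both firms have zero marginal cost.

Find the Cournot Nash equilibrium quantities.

q₁* = q₂* = 190.33; P* = 190.33

Work:
Profit: π_i = P·q_i = (a - q_i - q_j)·q_i
FOC: ∂π_i/∂q_i = a - 2q_i - q_j = 0
Reaction function: q_i = (571 - q_j)/2
Symmetry: q* = 571/3 = 190.33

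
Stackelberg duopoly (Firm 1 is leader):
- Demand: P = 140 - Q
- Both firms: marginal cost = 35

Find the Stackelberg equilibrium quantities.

q₁* (leader) = 52.5, q₂* (follower) = 26.25

Work:
Follower's reaction: q₂ = (a - c - q₁)/2
Leader substitutes: π₁ = q₁·(a - q₁ - (a-c-q₁)/2 - c)
FOC: q₁* = (140 - 35)/2 = 52.50
Then: q₂* = (140 - 35 - 52.5)/2 = 26.25
Leader has first-mover advantage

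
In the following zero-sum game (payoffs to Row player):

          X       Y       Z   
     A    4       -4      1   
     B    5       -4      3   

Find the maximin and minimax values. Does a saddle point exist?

Maximin = -4, Minimax = -4, Saddle: True

Work:
Row minimums: [-4, -4] → maximin = -4
Column maximums: [5, -4, 3] → minimax = -4
Saddle point exists! Game value = -4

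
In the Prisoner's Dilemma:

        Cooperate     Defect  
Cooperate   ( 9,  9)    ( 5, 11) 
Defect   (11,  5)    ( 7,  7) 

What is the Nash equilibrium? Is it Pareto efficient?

(Defect, Defect) is NE; not Pareto efficient

Work:
Defect dominates Cooperate for both players:
If P2 cooperates: Defect (11) > Cooperate (9)
If P2 defects: Defect (7) > Cooperate (5)
NE: (Defect, Defect) with payoff (7, 7)
But (Cooperate, Cooperate) = (9, 9) Pareto dominates (7, 7)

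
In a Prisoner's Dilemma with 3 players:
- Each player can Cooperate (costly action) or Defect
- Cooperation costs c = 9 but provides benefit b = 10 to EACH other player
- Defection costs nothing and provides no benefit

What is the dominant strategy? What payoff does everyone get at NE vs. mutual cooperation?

Dominant: Defect; NE payoff = 0; Coop payoff = 11

Work:
Defect dominates (saves cost c = 9, benefit to others is external)
NE: All defect → everyone gets 0
If all cooperate: each receives (2)×10 - 9 = 11
Social dilemma: 11 > 0 but NE gives 0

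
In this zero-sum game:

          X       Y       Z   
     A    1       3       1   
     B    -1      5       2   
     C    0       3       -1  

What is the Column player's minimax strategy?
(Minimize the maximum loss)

Column should play X, value = 1

Work:
Column player minimizes Row's maximum payoff:
Column X: max payoff to Row = 1
Column Y: max payoff to Row = 5
Column Z: max payoff to Row = 2
Minimum is 1, achieved by column X.
Minimax strategy: X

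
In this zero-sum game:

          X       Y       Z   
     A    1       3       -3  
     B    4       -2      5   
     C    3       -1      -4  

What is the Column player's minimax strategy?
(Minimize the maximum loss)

Column should play Y, value = 3

Work:
Column player minimizes Row's maximum payoff:
Column X: max payoff to Row = 4
Column Y: max payoff to Row = 3
Column Z: max payoff to Row = 5
Minimum is 3, achieved by column Y.
Minimax strategy: Y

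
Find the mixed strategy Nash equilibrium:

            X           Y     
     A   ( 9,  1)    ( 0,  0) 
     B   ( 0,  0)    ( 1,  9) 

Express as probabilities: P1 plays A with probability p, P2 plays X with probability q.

p = 0.9, q = 0.1

Work:
Find probabilities that make opponent indifferent:
P2 chooses q to make P1 indifferent between A and B
P1 chooses p to make P2 indifferent between X and Y
Mixed NE: P1 plays (A: 0.9, B: 0.1), P2 plays (X: 0.1, Y: 0.9)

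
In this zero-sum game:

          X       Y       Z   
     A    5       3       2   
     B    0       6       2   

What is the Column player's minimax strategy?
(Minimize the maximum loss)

Column should play Z, value = 2

Work:
Column player minimizes Row's maximum payoff:
Column X: max payoff to Row = 5
Column Y: max payoff to Row = 6
Column Z: max payoff to Row = 2
Minimum is 2, achieved by column Z.
Minimax strategy: Z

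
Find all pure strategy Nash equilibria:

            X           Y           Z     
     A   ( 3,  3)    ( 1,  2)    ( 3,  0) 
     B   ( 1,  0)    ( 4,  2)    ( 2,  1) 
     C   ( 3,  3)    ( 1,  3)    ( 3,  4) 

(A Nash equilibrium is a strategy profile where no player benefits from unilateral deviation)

Nash equilibrium: (A, X), (B, Y), (C, Z)

Work:
Best responses:
  P1 vs X: payoffs [3, 1, 3] → best response A/C (payoff 3)
  P1 vs Y: payoffs [1, 4, 1] → best response B (payoff 4)
  P1 vs Z: payoffs [3, 2, 3] → best response A/C (payoff 3)
  P2 vs A: payoffs [3, 2, 0] → best response X (payoff 3)
  P2 vs B: payoffs [0, 2, 1] → best response Y (payoff 2)
  P2 vs C: payoffs [3, 3, 4] → best response Z (payoff 4)
Mutual best responses: (A,X), (B,Y), (C,Z) → Nash equilibria.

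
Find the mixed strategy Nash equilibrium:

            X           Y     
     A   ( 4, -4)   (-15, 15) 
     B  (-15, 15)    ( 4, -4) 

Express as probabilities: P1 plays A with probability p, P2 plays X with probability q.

p = 0.5, q = 0.5

Work:
Find probabilities that make opponent indifferent:
P2 chooses q to make P1 indifferent between A and B
P1 chooses p to make P2 indifferent between X and Y
Mixed NE: P1 plays (A: 0.5, B: 0.5), P2 plays (X: 0.5, Y: 0.5)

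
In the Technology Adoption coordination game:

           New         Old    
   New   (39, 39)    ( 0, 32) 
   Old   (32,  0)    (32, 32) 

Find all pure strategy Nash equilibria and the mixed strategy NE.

Pure NE: (New, New) and (Old, Old); Mixed NE: p = 0.8205, q = 0.8205

Work:
Check pure NE:
(New, New): (39, 39) - no unilateral deviation beneficial
(Old, Old): (32, 32) - no unilateral deviation beneficial
Mixed NE: P1 plays New with p = 0.8205, P2 plays New with q = 0.8205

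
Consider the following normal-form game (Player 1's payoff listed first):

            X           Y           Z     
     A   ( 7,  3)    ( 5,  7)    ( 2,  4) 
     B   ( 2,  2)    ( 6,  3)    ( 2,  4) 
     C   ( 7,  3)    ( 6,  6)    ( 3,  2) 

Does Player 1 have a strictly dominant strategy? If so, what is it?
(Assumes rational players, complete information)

No strictly dominant strategy exists for Player 1

Work:
A strategy strictly dominates another if it gives a strictly higher payoff against every opponent action. Compare each pair of P1's strategies column-by-column:
  A vs B: [7 vs 2, 5 vs 6, 2 vs 2] → A does not strictly dominate B (column Y: 5 ≤ 6)
  A vs C: [7 vs 7, 5 vs 6, 2 vs 3] → A does not strictly dominate C (column X: 7 ≤ 7)
  B vs A: [2 vs 7, 6 vs 5, 2 vs 2] → B does not strictly dominate A (column X: 2 ≤ 7)
  B vs C: [2 vs 7, 6 vs 6, 2 vs 3] → B does not strictly dominate C (column X: 2 ≤ 7)
  C vs A: [7 vs 7, 6 vs 5, 3 vs 2] → C does not strictly dominate A (column X: 7 ≤ 7)
  C vs B: [7 vs 2, 6 vs 6, 3 vs 2] → C does not strictly dominate B (column Y: 6 ≤ 6)
No single strategy strictly dominates all others → no strictly dominant strategy.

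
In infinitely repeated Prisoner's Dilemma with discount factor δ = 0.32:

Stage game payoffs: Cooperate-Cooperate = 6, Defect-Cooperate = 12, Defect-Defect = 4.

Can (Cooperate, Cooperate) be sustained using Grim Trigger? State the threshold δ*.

δ* = 0.75; since δ = 0.32 < 0.75, cooperation cannot be sustained

Work:
For Grim Trigger:
Cooperate forever: 6/(1-δ)
Defect then punished: 12 + 4·δ/(1-δ)
Need: 6/(1-δ) ≥ 12 + 4·δ/(1-δ)
Solving: δ ≥ (T-R)/(T-P) = (12-6)/(12-4) = 0.75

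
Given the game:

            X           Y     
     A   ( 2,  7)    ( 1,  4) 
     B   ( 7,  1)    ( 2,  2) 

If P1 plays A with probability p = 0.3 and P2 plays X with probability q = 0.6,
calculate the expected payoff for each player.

E[P1] = 3.98, E[P2] = 2.72

Work:
E[P1] = p·q·π₁(A,X) + p·(1-q)·π₁(A,Y) + (1-p)·q·π₁(B,X) + (1-p)·(1-q)·π₁(B,Y)
= 0.3·0.6·2 + 0.3·0.4·1 + 0.7·0.6·7 + 0.7·0.4·2
= 3.98

E[P2] = 2.72 (similar calculation)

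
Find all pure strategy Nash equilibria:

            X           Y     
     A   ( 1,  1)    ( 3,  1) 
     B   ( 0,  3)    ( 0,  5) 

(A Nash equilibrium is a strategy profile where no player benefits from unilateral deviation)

Nash equilibrium: (A, X), (A, Y)

Work:
Best responses:
  P1 vs X: payoffs [1, 0] → best response A (payoff 1)
  P1 vs Y: payoffs [3, 0] → best response A (payoff 3)
  P2 vs A: payoffs [1, 1] → best response X/Y (payoff 1)
  P2 vs B: payoffs [3, 5] → best response Y (payoff 5)
Mutual best responses: (A,X), (A,Y) → Nash equilibria.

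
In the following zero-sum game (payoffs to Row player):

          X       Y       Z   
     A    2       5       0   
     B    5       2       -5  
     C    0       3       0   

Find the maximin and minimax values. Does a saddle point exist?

Maximin = 0, Minimax = 0, Saddle: True

Work:
Row minimums: [0, -5, 0] → maximin = 0
Column maximums: [5, 5, 0] → minimax = 0
Saddle point exists! Game value = 0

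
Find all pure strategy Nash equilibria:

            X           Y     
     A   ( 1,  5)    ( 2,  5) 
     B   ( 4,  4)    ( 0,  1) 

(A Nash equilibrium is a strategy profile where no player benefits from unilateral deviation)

Nash equilibrium: (A, Y), (B, X)

Work:
Best responses:
  P1 vs X: payoffs [1, 4] → best response B (payoff 4)
  P1 vs Y: payoffs [2, 0] → best response A (payoff 2)
  P2 vs A: payoffs [5, 5] → best response X/Y (payoff 5)
  P2 vs B: payoffs [4, 1] → best response X (payoff 4)
Mutual best responses: (A,Y), (B,X) → Nash equilibria.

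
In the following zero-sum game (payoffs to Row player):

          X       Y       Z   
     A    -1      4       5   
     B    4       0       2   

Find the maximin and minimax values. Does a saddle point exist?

Maximin = 0, Minimax = 4, Saddle: False

Work:
Row minimums: [-1, 0] → maximin = 0
Column maximums: [4, 4, 5] → minimax = 4
No saddle point (maximin ≠ minimax). Mixed strategy needed.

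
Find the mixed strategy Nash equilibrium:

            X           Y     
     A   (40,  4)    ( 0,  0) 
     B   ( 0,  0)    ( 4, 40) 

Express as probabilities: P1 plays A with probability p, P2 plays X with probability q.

p = 0.9091, q = 0.0909

Work:
Find probabilities that make opponent indifferent:
P2 chooses q to make P1 indifferent between A and B
P1 chooses p to make P2 indifferent between X and Y
Mixed NE: P1 plays (A: 0.9091, B: 0.0909), P2 plays (X: 0.0909, Y: 0.9091)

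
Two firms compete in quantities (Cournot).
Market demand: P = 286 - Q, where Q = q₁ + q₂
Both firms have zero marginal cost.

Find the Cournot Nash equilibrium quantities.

q₁* = q₂* = 95.33; P* = 95.33

Work:
Profit: π_i = P·q_i = (a - q_i - q_j)·q_i
FOC: ∂π_i/∂q_i = a - 2q_i - q_j = 0
Reaction function: q_i = (286 - q_j)/2
Symmetry: q* = 286/3 = 95.33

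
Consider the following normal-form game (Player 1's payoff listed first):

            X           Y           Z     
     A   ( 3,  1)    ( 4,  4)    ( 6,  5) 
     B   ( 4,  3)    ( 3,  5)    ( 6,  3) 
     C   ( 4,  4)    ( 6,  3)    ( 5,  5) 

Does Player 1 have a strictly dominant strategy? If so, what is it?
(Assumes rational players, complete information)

No strictly dominant strategy exists for Player 1

Work:
A strategy strictly dominates another if it gives a strictly higher payoff against every opponent action. Compare each pair of P1's strategies column-by-column:
  A vs B: [3 vs 4, 4 vs 3, 6 vs 6] → A does not strictly dominate B (column X: 3 ≤ 4)
  A vs C: [3 vs 4, 4 vs 6, 6 vs 5] → A does not strictly dominate C (column X: 3 ≤ 4)
  B vs A: [4 vs 3, 3 vs 4, 6 vs 6] → B does not strictly dominate A (column Y: 3 ≤ 4)
  B vs C: [4 vs 4, 3 vs 6, 6 vs 5] → B does not strictly dominate C (column X: 4 ≤ 4)
  C vs A: [4 vs 3, 6 vs 4, 5 vs 6] → C does not strictly dominate A (column Z: 5 ≤ 6)
  C vs B: [4 vs 4, 6 vs 3, 5 vs 6] → C does not strictly dominate B (column X: 4 ≤ 4)
No single strategy strictly dominates all others → no strictly dominant strategy.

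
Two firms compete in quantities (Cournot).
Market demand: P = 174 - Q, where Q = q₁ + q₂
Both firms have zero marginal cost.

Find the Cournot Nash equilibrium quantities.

q₁* = q₂* = 58.0; P* = 58.0

Work:
Profit: π_i = P·q_i = (a - q_i - q_j)·q_i
FOC: ∂π_i/∂q_i = a - 2q_i - q_j = 0
Reaction function: q_i = (174 - q_j)/2
Symmetry: q* = 174/3 = 58.0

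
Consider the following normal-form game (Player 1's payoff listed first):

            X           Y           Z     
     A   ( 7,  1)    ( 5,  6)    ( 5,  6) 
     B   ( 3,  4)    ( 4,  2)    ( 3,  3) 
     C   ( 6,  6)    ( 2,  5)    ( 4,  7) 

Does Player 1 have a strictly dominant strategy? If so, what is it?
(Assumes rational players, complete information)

Yes, Player 1's strictly dominant strategy is A

Work:
A strategy strictly dominates another if it gives a strictly higher payoff against every opponent action. Compare each pair of P1's strategies column-by-column:
  A vs B: [7 vs 3, 5 vs 4, 5 vs 3] → A strictly dominates B
  A vs C: [7 vs 6, 5 vs 2, 5 vs 4] → A strictly dominates C
  B vs A: [3 vs 7, 4 vs 5, 3 vs 5] → B does not strictly dominate A (column X: 3 ≤ 7)
  B vs C: [3 vs 6, 4 vs 2, 3 vs 4] → B does not strictly dominate C (column X: 3 ≤ 6)
  C vs A: [6 vs 7, 2 vs 5, 4 vs 5] → C does not strictly dominate A (column X: 6 ≤ 7)
  C vs B: [6 vs 3, 2 vs 4, 4 vs 3] → C does not strictly dominate B (column Y: 2 ≤ 4)
A strictly dominates every other strategy → strictly dominant.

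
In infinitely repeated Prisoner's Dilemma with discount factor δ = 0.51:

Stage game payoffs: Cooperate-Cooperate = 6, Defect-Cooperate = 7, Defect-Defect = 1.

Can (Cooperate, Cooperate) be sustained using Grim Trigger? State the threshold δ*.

δ* = 0.1667; since δ = 0.51 ≥ 0.1667, cooperation can be sustained

Work:
For Grim Trigger:
Cooperate forever: 6/(1-δ)
Defect then punished: 7 + 1·δ/(1-δ)
Need: 6/(1-δ) ≥ 7 + 1·δ/(1-δ)
Solving: δ ≥ (T-R)/(T-P) = (7-6)/(7-1) = 0.1667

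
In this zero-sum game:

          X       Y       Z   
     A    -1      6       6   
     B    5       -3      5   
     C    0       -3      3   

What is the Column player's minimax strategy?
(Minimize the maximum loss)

Column should play X, value = 5

Work:
Column player minimizes Row's maximum payoff:
Column X: max payoff to Row = 5
Column Y: max payoff to Row = 6
Column Z: max payoff to Row = 6
Minimum is 5, achieved by column X.
Minimax strategy: X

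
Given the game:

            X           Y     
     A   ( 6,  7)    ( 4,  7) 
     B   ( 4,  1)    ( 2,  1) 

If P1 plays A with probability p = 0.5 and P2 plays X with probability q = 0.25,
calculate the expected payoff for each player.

E[P1] = 3.5, E[P2] = 4.0

Work:
E[P1] = p·q·π₁(A,X) + p·(1-q)·π₁(A,Y) + (1-p)·q·π₁(B,X) + (1-p)·(1-q)·π₁(B,Y)
= 0.5·0.25·6 + 0.5·0.75·4 + 0.5·0.25·4 + 0.5·0.75·2
= 3.5

E[P2] = 4.0 (similar calculation)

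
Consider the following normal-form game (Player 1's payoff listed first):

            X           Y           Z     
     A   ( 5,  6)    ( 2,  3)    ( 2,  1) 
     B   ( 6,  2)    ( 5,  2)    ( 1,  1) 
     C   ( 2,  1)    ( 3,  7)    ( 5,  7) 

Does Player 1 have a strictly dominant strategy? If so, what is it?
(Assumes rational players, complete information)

No strictly dominant strategy exists for Player 1

Work:
A strategy strictly dominates another if it gives a strictly higher payoff against every opponent action. Compare each pair of P1's strategies column-by-column:
  A vs B: [5 vs 6, 2 vs 5, 2 vs 1] → A does not strictly dominate B (column X: 5 ≤ 6)
  A vs C: [5 vs 2, 2 vs 3, 2 vs 5] → A does not strictly dominate C (column Y: 2 ≤ 3)
  B vs A: [6 vs 5, 5 vs 2, 1 vs 2] → B does not strictly dominate A (column Z: 1 ≤ 2)
  B vs C: [6 vs 2, 5 vs 3, 1 vs 5] → B does not strictly dominate C (column Z: 1 ≤ 5)
  C vs A: [2 vs 5, 3 vs 2, 5 vs 2] → C does not strictly dominate A (column X: 2 ≤ 5)
  C vs B: [2 vs 6, 3 vs 5, 5 vs 1] → C does not strictly dominate B (column X: 2 ≤ 6)
No single strategy strictly dominates all others → no strictly dominant strategy.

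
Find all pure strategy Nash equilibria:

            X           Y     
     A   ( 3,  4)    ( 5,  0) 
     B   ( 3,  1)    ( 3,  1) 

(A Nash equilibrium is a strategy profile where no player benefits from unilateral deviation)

Nash equilibrium: (A, X), (B, X)

Work:
Best responses:
  P1 vs X: payoffs [3, 3] → best response A/B (payoff 3)
  P1 vs Y: payoffs [5, 3] → best response A (payoff 5)
  P2 vs A: payoffs [4, 0] → best response X (payoff 4)
  P2 vs B: payoffs [1, 1] → best response X/Y (payoff 1)
Mutual best responses: (A,X), (B,X) → Nash equilibria.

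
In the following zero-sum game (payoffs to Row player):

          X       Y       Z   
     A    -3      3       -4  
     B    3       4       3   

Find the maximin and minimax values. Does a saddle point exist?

Maximin = 3, Minimax = 3, Saddle: True

Work:
Row minimums: [-4, 3] → maximin = 3
Column maximums: [3, 4, 3] → minimax = 3
Saddle point exists! Game value = 3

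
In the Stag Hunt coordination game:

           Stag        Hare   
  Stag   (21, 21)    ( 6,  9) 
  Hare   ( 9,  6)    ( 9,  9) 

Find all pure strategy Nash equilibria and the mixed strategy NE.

Pure NE: (Stag, Stag) and (Hare, Hare); Mixed NE: p = 0.2, q = 0.2

Work:
Check pure NE:
(Stag, Stag): (21, 21) - no unilateral deviation beneficial
(Hare, Hare): (9, 9) - no unilateral deviation beneficial
Mixed NE: P1 plays Stag with p = 0.2, P2 plays Stag with q = 0.2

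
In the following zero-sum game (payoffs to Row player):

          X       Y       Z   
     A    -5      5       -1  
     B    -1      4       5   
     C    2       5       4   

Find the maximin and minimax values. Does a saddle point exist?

Maximin = 2, Minimax = 2, Saddle: True

Work:
Row minimums: [-5, -1, 2] → maximin = 2
Column maximums: [2, 5, 5] → minimax = 2
Saddle point exists! Game value = 2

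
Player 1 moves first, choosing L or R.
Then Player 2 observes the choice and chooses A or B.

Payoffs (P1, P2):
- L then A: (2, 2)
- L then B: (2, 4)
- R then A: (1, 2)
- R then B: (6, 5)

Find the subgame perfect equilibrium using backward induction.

P1 plays R, P2 plays B after L and B after R; Payoff (6, 5)

Work:
Backward induction:
After L: P2 chooses B → P1 gets 2
After R: P2 chooses B → P1 gets 6
P1 chooses R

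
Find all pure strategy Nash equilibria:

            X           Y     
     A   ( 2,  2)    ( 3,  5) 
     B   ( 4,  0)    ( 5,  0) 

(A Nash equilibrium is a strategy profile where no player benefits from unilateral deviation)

Nash equilibrium: (B, X), (B, Y)

Work:
Best responses:
  P1 vs X: payoffs [2, 4] → best response B (payoff 4)
  P1 vs Y: payoffs [3, 5] → best response B (payoff 5)
  P2 vs A: payoffs [2, 5] → best response Y (payoff 5)
  P2 vs B: payoffs [0, 0] → best response X/Y (payoff 0)
Mutual best responses: (B,X), (B,Y) → Nash equilibria.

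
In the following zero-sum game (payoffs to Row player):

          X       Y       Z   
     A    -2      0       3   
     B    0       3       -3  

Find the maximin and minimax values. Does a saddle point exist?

Maximin = -2, Minimax = 0, Saddle: False

Work:
Row minimums: [-2, -3] → maximin = -2
Column maximums: [0, 3, 3] → minimax = 0
No saddle point (maximin ≠ minimax). Mixed strategy needed.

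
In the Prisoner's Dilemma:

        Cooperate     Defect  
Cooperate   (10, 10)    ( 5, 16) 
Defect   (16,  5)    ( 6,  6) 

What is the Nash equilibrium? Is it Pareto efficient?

(Defect, Defect) is NE; not Pareto efficient

Work:
Defect dominates Cooperate for both players:
If P2 cooperates: Defect (16) > Cooperate (10)
If P2 defects: Defect (6) > Cooperate (5)
NE: (Defect, Defect) with payoff (6, 6)
But (Cooperate, Cooperate) = (10, 10) Pareto dominates (6, 6)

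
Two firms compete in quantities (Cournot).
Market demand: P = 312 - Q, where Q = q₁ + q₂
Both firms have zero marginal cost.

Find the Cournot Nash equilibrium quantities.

q₁* = q₂* = 104.0; P* = 104.0

Work:
Profit: π_i = P·q_i = (a - q_i - q_j)·q_i
FOC: ∂π_i/∂q_i = a - 2q_i - q_j = 0
Reaction function: q_i = (312 - q_j)/2
Symmetry: q* = 312/3 = 104.0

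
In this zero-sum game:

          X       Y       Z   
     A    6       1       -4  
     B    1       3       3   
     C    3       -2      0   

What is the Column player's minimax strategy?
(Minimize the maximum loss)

Column should play Y or Z (all achieve the minimum), value = 3

Work:
Column player minimizes Row's maximum payoff:
Column X: max payoff to Row = 6
Column Y: max payoff to Row = 3
Column Z: max payoff to Row = 3
Minimum is 3, achieved by columns Y, Z (tied).
Each of Y or Z is a minimax strategy.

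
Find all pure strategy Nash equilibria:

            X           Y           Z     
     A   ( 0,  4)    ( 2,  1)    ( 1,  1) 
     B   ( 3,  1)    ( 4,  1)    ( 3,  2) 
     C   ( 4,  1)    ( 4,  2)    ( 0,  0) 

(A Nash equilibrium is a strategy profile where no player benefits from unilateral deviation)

Nash equilibrium: (B, Z), (C, Y)

Work:
Best responses:
  P1 vs X: payoffs [0, 3, 4] → best response C (payoff 4)
  P1 vs Y: payoffs [2, 4, 4] → best response B/C (payoff 4)
  P1 vs Z: payoffs [1, 3, 0] → best response B (payoff 3)
  P2 vs A: payoffs [4, 1, 1] → best response X (payoff 4)
  P2 vs B: payoffs [1, 1, 2] → best response Z (payoff 2)
  P2 vs C: payoffs [1, 2, 0] → best response Y (payoff 2)
Mutual best responses: (B,Z), (C,Y) → Nash equilibria.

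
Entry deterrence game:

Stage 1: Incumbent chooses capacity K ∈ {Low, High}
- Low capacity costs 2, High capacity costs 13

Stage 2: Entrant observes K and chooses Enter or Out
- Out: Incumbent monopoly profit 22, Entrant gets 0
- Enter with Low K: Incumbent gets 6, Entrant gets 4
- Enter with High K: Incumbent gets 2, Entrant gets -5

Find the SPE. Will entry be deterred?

SPE: (High, Enter|Low, Out|High); Entry deterred. Incumbent net profit = 9

Work:
After Low K: Entrant enters (4 > 0)
After High K: Entrant stays out (-5 < 0)
Incumbent: Low → 6−2=4, High → 22−13=9
Incumbent chooses High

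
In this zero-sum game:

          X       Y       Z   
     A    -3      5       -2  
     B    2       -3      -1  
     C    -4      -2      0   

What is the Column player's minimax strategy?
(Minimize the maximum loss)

Column should play Z, value = 0

Work:
Column player minimizes Row's maximum payoff:
Column X: max payoff to Row = 2
Column Y: max payoff to Row = 5
Column Z: max payoff to Row = 0
Minimum is 0, achieved by column Z.
Minimax strategy: Z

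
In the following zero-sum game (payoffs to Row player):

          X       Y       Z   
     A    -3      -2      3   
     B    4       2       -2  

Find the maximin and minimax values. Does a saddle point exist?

Maximin = -2, Minimax = 2, Saddle: False

Work:
Row minimums: [-3, -2] → maximin = -2
Column maximums: [4, 2, 3] → minimax = 2
No saddle point (maximin ≠ minimax). Mixed strategy needed.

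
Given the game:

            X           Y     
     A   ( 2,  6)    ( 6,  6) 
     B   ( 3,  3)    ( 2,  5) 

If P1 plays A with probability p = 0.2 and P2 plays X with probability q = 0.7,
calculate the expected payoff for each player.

E[P1] = 2.8, E[P2] = 4.08

Work:
E[P1] = p·q·π₁(A,X) + p·(1-q)·π₁(A,Y) + (1-p)·q·π₁(B,X) + (1-p)·(1-q)·π₁(B,Y)
= 0.2·0.7·2 + 0.2·0.3·6 + 0.8·0.7·3 + 0.8·0.3·2
= 2.8

E[P2] = 4.08 (similar calculation)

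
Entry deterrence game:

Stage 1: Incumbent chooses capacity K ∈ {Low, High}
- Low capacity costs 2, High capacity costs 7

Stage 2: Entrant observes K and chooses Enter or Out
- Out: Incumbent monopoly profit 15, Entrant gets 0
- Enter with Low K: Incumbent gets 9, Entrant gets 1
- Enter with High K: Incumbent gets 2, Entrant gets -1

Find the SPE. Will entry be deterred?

SPE: (High, Enter|Low, Out|High); Entry deterred. Incumbent net profit = 8

Work:
After Low K: Entrant enters (1 > 0)
After High K: Entrant stays out (-1 < 0)
Incumbent: Low → 9−2=7, High → 15−7=8
Incumbent chooses High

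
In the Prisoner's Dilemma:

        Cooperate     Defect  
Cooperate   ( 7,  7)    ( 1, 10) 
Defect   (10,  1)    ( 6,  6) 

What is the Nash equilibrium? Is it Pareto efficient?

(Defect, Defect) is NE; not Pareto efficient

Work:
Defect dominates Cooperate for both players:
If P2 cooperates: Defect (10) > Cooperate (7)
If P2 defects: Defect (6) > Cooperate (1)
NE: (Defect, Defect) with payoff (6, 6)
But (Cooperate, Cooperate) = (7, 7) Pareto dominates (6, 6)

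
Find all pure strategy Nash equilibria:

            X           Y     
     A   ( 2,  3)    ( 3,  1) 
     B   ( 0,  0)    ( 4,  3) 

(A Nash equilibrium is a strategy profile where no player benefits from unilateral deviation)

Nash equilibrium: (A, X), (B, Y)

Work:
Best responses:
  P1 vs X: payoffs [2, 0] → best response A (payoff 2)
  P1 vs Y: payoffs [3, 4] → best response B (payoff 4)
  P2 vs A: payoffs [3, 1] → best response X (payoff 3)
  P2 vs B: payoffs [0, 3] → best response Y (payoff 3)
Mutual best responses: (A,X), (B,Y) → Nash equilibria.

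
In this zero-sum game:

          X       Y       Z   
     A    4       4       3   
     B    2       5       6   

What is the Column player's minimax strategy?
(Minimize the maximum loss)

Column should play X, value = 4

Work:
Column player minimizes Row's maximum payoff:
Column X: max payoff to Row = 4
Column Y: max payoff to Row = 5
Column Z: max payoff to Row = 6
Minimum is 4, achieved by column X.
Minimax strategy: X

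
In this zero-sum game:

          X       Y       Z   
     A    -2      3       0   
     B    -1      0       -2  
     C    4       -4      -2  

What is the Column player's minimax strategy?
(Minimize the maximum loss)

Column should play Z, value = 0

Work:
Column player minimizes Row's maximum payoff:
Column X: max payoff to Row = 4
Column Y: max payoff to Row = 3
Column Z: max payoff to Row = 0
Minimum is 0, achieved by column Z.
Minimax strategy: Z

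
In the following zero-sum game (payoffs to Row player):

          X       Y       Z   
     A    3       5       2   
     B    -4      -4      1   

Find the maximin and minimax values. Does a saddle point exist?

Maximin = 2, Minimax = 2, Saddle: True

Work:
Row minimums: [2, -4] → maximin = 2
Column maximums: [3, 5, 2] → minimax = 2
Saddle point exists! Game value = 2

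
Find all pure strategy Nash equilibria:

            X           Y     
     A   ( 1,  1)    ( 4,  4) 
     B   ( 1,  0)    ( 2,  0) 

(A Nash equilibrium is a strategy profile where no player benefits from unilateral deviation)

Nash equilibrium: (A, Y), (B, X)

Work:
Best responses:
  P1 vs X: payoffs [1, 1] → best response A/B (payoff 1)
  P1 vs Y: payoffs [4, 2] → best response A (payoff 4)
  P2 vs A: payoffs [1, 4] → best response Y (payoff 4)
  P2 vs B: payoffs [0, 0] → best response X/Y (payoff 0)
Mutual best responses: (A,Y), (B,X) → Nash equilibria.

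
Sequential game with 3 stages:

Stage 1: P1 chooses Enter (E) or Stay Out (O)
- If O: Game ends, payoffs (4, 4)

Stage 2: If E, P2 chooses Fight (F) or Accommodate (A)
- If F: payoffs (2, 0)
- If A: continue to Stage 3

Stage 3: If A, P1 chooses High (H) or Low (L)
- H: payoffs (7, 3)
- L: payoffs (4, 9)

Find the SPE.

SPE: (E, A, H); Outcome (7, 3)

Work:
Stage 3: P1 chooses H (7 vs 4)
Stage 2: P2: F->0, A->3 (anticipating H). Choose A
Stage 1: P1: O->4, E->7 (anticipating A, H). Choose E
SPE path: E -> A -> H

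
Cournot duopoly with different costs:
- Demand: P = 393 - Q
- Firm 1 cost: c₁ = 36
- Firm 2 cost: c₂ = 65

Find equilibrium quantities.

q₁* = 128.67, q₂* = 99.67

Work:
Reaction: q₁ = (393 - 36 - q₂)/2
Reaction: q₂ = (393 - 65 - q₁)/2
Solve simultaneously:
q₁* = (393 - 2×36 + 65)/3 = 128.67
q₂* = (393 - 2×65 + 36)/3 = 99.67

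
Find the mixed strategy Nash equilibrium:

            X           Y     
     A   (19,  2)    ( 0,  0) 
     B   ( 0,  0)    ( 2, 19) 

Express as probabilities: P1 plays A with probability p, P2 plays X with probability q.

p = 0.9048, q = 0.0952

Work:
Find probabilities that make opponent indifferent:
P2 chooses q to make P1 indifferent between A and B
P1 chooses p to make P2 indifferent between X and Y
Mixed NE: P1 plays (A: 0.9048, B: 0.0952), P2 plays (X: 0.0952, Y: 0.9048)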